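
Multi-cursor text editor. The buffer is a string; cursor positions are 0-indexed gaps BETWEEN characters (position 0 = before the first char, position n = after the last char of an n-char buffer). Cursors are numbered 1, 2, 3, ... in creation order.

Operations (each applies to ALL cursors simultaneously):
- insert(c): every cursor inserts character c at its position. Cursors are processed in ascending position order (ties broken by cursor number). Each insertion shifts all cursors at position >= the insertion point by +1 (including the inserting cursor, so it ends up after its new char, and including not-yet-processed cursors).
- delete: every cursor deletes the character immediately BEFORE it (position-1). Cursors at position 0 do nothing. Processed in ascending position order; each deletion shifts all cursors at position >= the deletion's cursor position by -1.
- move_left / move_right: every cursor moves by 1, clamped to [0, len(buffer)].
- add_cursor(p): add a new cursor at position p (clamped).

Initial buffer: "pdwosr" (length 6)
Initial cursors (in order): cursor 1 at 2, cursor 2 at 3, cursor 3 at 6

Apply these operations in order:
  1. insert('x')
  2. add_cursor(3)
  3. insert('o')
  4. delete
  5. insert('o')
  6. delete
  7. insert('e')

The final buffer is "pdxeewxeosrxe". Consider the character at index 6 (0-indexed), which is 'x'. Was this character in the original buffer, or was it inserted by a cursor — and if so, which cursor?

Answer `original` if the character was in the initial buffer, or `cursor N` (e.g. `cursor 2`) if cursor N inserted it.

Answer: cursor 2

Derivation:
After op 1 (insert('x')): buffer="pdxwxosrx" (len 9), cursors c1@3 c2@5 c3@9, authorship ..1.2...3
After op 2 (add_cursor(3)): buffer="pdxwxosrx" (len 9), cursors c1@3 c4@3 c2@5 c3@9, authorship ..1.2...3
After op 3 (insert('o')): buffer="pdxoowxoosrxo" (len 13), cursors c1@5 c4@5 c2@8 c3@13, authorship ..114.22...33
After op 4 (delete): buffer="pdxwxosrx" (len 9), cursors c1@3 c4@3 c2@5 c3@9, authorship ..1.2...3
After op 5 (insert('o')): buffer="pdxoowxoosrxo" (len 13), cursors c1@5 c4@5 c2@8 c3@13, authorship ..114.22...33
After op 6 (delete): buffer="pdxwxosrx" (len 9), cursors c1@3 c4@3 c2@5 c3@9, authorship ..1.2...3
After op 7 (insert('e')): buffer="pdxeewxeosrxe" (len 13), cursors c1@5 c4@5 c2@8 c3@13, authorship ..114.22...33
Authorship (.=original, N=cursor N): . . 1 1 4 . 2 2 . . . 3 3
Index 6: author = 2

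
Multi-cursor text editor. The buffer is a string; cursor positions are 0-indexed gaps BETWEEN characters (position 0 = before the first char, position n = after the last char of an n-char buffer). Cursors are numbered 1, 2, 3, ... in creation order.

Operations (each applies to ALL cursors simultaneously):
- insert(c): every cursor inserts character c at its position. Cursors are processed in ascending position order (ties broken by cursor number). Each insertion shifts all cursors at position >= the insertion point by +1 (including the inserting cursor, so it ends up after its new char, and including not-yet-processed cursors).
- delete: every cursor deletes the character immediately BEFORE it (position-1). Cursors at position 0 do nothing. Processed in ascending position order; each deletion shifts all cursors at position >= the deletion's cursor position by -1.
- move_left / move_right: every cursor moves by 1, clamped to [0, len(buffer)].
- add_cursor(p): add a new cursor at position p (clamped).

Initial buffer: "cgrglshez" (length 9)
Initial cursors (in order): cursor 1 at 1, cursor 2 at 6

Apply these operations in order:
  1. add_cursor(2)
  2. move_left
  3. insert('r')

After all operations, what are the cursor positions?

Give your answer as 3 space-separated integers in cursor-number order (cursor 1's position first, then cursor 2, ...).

Answer: 1 8 3

Derivation:
After op 1 (add_cursor(2)): buffer="cgrglshez" (len 9), cursors c1@1 c3@2 c2@6, authorship .........
After op 2 (move_left): buffer="cgrglshez" (len 9), cursors c1@0 c3@1 c2@5, authorship .........
After op 3 (insert('r')): buffer="rcrgrglrshez" (len 12), cursors c1@1 c3@3 c2@8, authorship 1.3....2....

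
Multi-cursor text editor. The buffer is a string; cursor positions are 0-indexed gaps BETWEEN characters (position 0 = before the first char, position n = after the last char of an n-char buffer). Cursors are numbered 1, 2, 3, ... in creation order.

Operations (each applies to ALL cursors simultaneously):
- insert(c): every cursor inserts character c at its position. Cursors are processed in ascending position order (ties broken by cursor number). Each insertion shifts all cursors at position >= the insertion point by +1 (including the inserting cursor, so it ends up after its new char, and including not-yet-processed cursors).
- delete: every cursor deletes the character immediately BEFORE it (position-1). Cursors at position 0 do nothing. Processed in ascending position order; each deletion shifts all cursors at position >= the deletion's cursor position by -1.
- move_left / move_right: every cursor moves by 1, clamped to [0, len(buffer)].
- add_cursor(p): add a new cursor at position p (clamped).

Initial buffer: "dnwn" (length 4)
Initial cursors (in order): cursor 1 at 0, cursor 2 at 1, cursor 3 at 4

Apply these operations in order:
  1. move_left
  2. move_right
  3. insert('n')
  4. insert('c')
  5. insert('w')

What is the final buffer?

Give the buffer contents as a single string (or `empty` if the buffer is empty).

Answer: dnnccwwnwnncw

Derivation:
After op 1 (move_left): buffer="dnwn" (len 4), cursors c1@0 c2@0 c3@3, authorship ....
After op 2 (move_right): buffer="dnwn" (len 4), cursors c1@1 c2@1 c3@4, authorship ....
After op 3 (insert('n')): buffer="dnnnwnn" (len 7), cursors c1@3 c2@3 c3@7, authorship .12...3
After op 4 (insert('c')): buffer="dnnccnwnnc" (len 10), cursors c1@5 c2@5 c3@10, authorship .1212...33
After op 5 (insert('w')): buffer="dnnccwwnwnncw" (len 13), cursors c1@7 c2@7 c3@13, authorship .121212...333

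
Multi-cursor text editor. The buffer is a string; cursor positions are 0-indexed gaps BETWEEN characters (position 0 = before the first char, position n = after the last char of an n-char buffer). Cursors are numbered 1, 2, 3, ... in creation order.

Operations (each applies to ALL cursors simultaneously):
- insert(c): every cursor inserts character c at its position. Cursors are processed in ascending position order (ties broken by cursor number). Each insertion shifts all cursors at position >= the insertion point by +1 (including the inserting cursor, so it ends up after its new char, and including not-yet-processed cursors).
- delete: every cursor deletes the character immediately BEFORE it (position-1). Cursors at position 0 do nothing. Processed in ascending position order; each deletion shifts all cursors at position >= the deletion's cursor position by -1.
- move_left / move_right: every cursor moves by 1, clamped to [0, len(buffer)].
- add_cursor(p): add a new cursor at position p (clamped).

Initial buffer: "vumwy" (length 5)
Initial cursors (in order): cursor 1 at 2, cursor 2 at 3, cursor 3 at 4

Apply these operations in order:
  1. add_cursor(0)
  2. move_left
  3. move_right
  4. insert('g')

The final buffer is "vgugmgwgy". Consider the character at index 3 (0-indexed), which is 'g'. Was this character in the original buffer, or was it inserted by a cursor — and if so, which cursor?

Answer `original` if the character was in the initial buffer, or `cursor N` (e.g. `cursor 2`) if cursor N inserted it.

Answer: cursor 1

Derivation:
After op 1 (add_cursor(0)): buffer="vumwy" (len 5), cursors c4@0 c1@2 c2@3 c3@4, authorship .....
After op 2 (move_left): buffer="vumwy" (len 5), cursors c4@0 c1@1 c2@2 c3@3, authorship .....
After op 3 (move_right): buffer="vumwy" (len 5), cursors c4@1 c1@2 c2@3 c3@4, authorship .....
After op 4 (insert('g')): buffer="vgugmgwgy" (len 9), cursors c4@2 c1@4 c2@6 c3@8, authorship .4.1.2.3.
Authorship (.=original, N=cursor N): . 4 . 1 . 2 . 3 .
Index 3: author = 1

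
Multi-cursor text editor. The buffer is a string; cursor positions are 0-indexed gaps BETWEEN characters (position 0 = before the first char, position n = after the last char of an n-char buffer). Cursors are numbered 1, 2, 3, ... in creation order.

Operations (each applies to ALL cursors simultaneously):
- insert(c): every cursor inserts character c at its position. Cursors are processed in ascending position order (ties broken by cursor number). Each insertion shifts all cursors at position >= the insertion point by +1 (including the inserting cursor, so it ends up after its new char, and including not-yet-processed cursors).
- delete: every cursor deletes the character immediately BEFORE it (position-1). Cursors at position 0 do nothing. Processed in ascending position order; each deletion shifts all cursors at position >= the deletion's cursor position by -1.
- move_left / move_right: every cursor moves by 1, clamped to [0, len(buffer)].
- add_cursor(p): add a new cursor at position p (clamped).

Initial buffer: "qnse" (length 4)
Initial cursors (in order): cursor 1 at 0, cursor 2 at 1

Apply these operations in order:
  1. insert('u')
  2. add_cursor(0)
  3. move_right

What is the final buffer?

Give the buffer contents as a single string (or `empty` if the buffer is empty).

Answer: uqunse

Derivation:
After op 1 (insert('u')): buffer="uqunse" (len 6), cursors c1@1 c2@3, authorship 1.2...
After op 2 (add_cursor(0)): buffer="uqunse" (len 6), cursors c3@0 c1@1 c2@3, authorship 1.2...
After op 3 (move_right): buffer="uqunse" (len 6), cursors c3@1 c1@2 c2@4, authorship 1.2...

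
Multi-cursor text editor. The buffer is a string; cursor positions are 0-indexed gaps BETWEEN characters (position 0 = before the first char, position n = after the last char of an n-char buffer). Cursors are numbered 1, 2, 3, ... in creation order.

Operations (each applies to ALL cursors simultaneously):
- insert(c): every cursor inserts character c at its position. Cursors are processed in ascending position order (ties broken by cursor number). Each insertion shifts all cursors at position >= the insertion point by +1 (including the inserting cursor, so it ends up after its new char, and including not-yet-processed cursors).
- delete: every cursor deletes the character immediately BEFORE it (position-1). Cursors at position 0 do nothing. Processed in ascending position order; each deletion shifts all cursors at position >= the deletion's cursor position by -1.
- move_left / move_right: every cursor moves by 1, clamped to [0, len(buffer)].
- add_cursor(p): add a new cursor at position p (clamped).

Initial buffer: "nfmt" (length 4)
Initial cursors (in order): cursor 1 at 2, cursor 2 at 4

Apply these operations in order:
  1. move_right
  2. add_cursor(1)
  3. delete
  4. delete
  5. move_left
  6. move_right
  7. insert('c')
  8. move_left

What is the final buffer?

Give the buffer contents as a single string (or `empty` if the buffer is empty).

Answer: ccc

Derivation:
After op 1 (move_right): buffer="nfmt" (len 4), cursors c1@3 c2@4, authorship ....
After op 2 (add_cursor(1)): buffer="nfmt" (len 4), cursors c3@1 c1@3 c2@4, authorship ....
After op 3 (delete): buffer="f" (len 1), cursors c3@0 c1@1 c2@1, authorship .
After op 4 (delete): buffer="" (len 0), cursors c1@0 c2@0 c3@0, authorship 
After op 5 (move_left): buffer="" (len 0), cursors c1@0 c2@0 c3@0, authorship 
After op 6 (move_right): buffer="" (len 0), cursors c1@0 c2@0 c3@0, authorship 
After op 7 (insert('c')): buffer="ccc" (len 3), cursors c1@3 c2@3 c3@3, authorship 123
After op 8 (move_left): buffer="ccc" (len 3), cursors c1@2 c2@2 c3@2, authorship 123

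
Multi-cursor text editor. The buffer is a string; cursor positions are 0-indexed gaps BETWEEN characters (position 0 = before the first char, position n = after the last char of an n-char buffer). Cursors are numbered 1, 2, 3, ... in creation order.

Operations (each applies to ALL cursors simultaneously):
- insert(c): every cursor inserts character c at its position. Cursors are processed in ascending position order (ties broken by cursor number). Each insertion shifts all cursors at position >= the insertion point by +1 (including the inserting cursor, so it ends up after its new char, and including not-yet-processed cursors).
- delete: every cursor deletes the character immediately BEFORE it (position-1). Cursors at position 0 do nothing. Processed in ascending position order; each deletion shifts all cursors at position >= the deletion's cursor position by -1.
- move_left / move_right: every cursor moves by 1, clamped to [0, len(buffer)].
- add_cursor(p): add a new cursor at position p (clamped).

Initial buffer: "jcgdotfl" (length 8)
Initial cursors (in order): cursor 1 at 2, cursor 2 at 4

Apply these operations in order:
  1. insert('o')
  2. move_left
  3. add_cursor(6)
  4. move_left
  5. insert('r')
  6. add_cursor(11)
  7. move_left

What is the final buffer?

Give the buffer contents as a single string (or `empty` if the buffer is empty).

After op 1 (insert('o')): buffer="jcogdootfl" (len 10), cursors c1@3 c2@6, authorship ..1..2....
After op 2 (move_left): buffer="jcogdootfl" (len 10), cursors c1@2 c2@5, authorship ..1..2....
After op 3 (add_cursor(6)): buffer="jcogdootfl" (len 10), cursors c1@2 c2@5 c3@6, authorship ..1..2....
After op 4 (move_left): buffer="jcogdootfl" (len 10), cursors c1@1 c2@4 c3@5, authorship ..1..2....
After op 5 (insert('r')): buffer="jrcogrdrootfl" (len 13), cursors c1@2 c2@6 c3@8, authorship .1.1.2.32....
After op 6 (add_cursor(11)): buffer="jrcogrdrootfl" (len 13), cursors c1@2 c2@6 c3@8 c4@11, authorship .1.1.2.32....
After op 7 (move_left): buffer="jrcogrdrootfl" (len 13), cursors c1@1 c2@5 c3@7 c4@10, authorship .1.1.2.32....

Answer: jrcogrdrootfl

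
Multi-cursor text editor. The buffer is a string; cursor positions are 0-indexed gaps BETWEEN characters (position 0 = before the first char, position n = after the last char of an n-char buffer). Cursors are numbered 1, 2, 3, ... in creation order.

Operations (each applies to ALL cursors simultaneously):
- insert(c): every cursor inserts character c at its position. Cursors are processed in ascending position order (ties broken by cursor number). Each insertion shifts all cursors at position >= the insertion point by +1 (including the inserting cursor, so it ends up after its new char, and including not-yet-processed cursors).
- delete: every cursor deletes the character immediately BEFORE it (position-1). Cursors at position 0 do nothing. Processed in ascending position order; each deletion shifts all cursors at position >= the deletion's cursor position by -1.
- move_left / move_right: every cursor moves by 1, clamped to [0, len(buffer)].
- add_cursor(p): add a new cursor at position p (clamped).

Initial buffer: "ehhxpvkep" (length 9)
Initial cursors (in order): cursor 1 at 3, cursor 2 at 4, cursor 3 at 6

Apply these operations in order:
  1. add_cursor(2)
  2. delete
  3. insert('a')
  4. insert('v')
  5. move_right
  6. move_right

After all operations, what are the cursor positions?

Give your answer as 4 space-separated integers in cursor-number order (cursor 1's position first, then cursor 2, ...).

Answer: 9 9 12 9

Derivation:
After op 1 (add_cursor(2)): buffer="ehhxpvkep" (len 9), cursors c4@2 c1@3 c2@4 c3@6, authorship .........
After op 2 (delete): buffer="epkep" (len 5), cursors c1@1 c2@1 c4@1 c3@2, authorship .....
After op 3 (insert('a')): buffer="eaaapakep" (len 9), cursors c1@4 c2@4 c4@4 c3@6, authorship .124.3...
After op 4 (insert('v')): buffer="eaaavvvpavkep" (len 13), cursors c1@7 c2@7 c4@7 c3@10, authorship .124124.33...
After op 5 (move_right): buffer="eaaavvvpavkep" (len 13), cursors c1@8 c2@8 c4@8 c3@11, authorship .124124.33...
After op 6 (move_right): buffer="eaaavvvpavkep" (len 13), cursors c1@9 c2@9 c4@9 c3@12, authorship .124124.33...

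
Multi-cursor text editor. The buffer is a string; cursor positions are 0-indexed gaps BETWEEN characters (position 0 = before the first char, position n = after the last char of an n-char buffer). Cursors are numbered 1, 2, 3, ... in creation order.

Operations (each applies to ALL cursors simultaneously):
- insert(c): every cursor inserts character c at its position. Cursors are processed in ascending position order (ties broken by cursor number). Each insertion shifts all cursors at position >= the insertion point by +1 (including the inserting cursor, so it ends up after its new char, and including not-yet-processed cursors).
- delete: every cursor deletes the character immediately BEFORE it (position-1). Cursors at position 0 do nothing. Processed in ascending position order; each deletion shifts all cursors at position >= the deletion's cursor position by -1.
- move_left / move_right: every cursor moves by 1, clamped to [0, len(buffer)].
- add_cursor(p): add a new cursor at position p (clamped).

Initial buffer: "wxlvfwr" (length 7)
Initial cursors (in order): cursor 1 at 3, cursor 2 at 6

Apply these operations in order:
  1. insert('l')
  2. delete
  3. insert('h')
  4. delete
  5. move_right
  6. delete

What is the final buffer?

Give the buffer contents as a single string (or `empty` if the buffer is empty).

After op 1 (insert('l')): buffer="wxllvfwlr" (len 9), cursors c1@4 c2@8, authorship ...1...2.
After op 2 (delete): buffer="wxlvfwr" (len 7), cursors c1@3 c2@6, authorship .......
After op 3 (insert('h')): buffer="wxlhvfwhr" (len 9), cursors c1@4 c2@8, authorship ...1...2.
After op 4 (delete): buffer="wxlvfwr" (len 7), cursors c1@3 c2@6, authorship .......
After op 5 (move_right): buffer="wxlvfwr" (len 7), cursors c1@4 c2@7, authorship .......
After op 6 (delete): buffer="wxlfw" (len 5), cursors c1@3 c2@5, authorship .....

Answer: wxlfw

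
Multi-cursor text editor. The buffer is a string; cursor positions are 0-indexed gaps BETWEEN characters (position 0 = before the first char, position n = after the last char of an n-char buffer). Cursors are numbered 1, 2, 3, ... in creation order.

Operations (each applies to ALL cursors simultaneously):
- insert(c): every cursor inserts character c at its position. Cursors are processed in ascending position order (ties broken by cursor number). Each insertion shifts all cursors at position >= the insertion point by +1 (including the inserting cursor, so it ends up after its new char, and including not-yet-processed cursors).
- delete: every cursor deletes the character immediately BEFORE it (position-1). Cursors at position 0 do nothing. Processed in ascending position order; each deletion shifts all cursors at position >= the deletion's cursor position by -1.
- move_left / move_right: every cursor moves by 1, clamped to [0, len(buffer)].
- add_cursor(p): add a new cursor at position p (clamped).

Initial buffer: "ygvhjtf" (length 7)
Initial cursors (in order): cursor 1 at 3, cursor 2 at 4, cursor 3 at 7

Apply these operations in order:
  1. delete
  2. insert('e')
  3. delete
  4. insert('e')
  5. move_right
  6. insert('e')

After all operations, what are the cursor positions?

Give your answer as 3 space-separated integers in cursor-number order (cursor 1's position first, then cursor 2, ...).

Answer: 7 7 10

Derivation:
After op 1 (delete): buffer="ygjt" (len 4), cursors c1@2 c2@2 c3@4, authorship ....
After op 2 (insert('e')): buffer="ygeejte" (len 7), cursors c1@4 c2@4 c3@7, authorship ..12..3
After op 3 (delete): buffer="ygjt" (len 4), cursors c1@2 c2@2 c3@4, authorship ....
After op 4 (insert('e')): buffer="ygeejte" (len 7), cursors c1@4 c2@4 c3@7, authorship ..12..3
After op 5 (move_right): buffer="ygeejte" (len 7), cursors c1@5 c2@5 c3@7, authorship ..12..3
After op 6 (insert('e')): buffer="ygeejeetee" (len 10), cursors c1@7 c2@7 c3@10, authorship ..12.12.33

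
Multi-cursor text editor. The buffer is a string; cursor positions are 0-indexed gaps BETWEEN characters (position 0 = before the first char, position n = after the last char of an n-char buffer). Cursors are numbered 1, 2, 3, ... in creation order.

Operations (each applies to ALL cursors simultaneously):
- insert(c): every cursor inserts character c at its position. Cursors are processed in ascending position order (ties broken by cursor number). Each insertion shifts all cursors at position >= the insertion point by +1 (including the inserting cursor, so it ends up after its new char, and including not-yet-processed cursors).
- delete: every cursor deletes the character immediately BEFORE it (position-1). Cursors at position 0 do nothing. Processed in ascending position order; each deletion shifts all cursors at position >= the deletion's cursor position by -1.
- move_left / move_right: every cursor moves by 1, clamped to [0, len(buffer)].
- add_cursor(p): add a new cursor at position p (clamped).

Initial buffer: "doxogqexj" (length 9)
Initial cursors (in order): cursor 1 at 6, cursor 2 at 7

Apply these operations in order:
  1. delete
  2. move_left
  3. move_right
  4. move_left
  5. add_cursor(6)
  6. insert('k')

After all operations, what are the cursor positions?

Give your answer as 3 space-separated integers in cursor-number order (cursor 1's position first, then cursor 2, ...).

Answer: 6 6 9

Derivation:
After op 1 (delete): buffer="doxogxj" (len 7), cursors c1@5 c2@5, authorship .......
After op 2 (move_left): buffer="doxogxj" (len 7), cursors c1@4 c2@4, authorship .......
After op 3 (move_right): buffer="doxogxj" (len 7), cursors c1@5 c2@5, authorship .......
After op 4 (move_left): buffer="doxogxj" (len 7), cursors c1@4 c2@4, authorship .......
After op 5 (add_cursor(6)): buffer="doxogxj" (len 7), cursors c1@4 c2@4 c3@6, authorship .......
After op 6 (insert('k')): buffer="doxokkgxkj" (len 10), cursors c1@6 c2@6 c3@9, authorship ....12..3.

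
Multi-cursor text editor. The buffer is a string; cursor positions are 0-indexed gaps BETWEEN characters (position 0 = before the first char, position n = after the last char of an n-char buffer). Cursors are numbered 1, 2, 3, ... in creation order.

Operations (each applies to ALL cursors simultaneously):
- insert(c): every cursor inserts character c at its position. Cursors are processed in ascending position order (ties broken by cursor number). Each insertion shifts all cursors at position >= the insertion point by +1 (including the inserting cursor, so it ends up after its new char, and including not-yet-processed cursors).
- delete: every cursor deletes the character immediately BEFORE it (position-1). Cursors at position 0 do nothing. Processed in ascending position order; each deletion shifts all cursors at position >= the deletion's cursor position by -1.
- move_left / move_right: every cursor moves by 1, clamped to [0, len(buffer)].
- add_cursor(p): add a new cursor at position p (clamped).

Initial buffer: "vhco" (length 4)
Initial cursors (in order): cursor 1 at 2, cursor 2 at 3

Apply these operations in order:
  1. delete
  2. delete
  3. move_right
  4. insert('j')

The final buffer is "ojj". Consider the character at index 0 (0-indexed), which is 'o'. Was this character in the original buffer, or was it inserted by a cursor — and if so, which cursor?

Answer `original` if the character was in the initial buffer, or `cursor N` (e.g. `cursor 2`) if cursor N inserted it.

After op 1 (delete): buffer="vo" (len 2), cursors c1@1 c2@1, authorship ..
After op 2 (delete): buffer="o" (len 1), cursors c1@0 c2@0, authorship .
After op 3 (move_right): buffer="o" (len 1), cursors c1@1 c2@1, authorship .
After op 4 (insert('j')): buffer="ojj" (len 3), cursors c1@3 c2@3, authorship .12
Authorship (.=original, N=cursor N): . 1 2
Index 0: author = original

Answer: original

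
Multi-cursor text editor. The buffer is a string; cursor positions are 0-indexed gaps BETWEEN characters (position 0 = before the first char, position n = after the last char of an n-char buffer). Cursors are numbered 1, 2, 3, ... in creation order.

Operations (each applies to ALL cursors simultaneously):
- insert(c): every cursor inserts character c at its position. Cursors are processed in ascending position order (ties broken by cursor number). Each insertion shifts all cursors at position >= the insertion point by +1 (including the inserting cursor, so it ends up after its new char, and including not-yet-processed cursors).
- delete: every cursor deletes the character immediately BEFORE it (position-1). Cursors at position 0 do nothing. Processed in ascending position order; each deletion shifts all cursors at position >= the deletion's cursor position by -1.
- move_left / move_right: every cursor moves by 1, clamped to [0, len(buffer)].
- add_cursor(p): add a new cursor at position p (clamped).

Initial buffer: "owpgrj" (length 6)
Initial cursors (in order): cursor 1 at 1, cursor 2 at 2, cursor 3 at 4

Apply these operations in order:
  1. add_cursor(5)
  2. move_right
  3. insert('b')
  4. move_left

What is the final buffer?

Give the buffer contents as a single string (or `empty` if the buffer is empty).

After op 1 (add_cursor(5)): buffer="owpgrj" (len 6), cursors c1@1 c2@2 c3@4 c4@5, authorship ......
After op 2 (move_right): buffer="owpgrj" (len 6), cursors c1@2 c2@3 c3@5 c4@6, authorship ......
After op 3 (insert('b')): buffer="owbpbgrbjb" (len 10), cursors c1@3 c2@5 c3@8 c4@10, authorship ..1.2..3.4
After op 4 (move_left): buffer="owbpbgrbjb" (len 10), cursors c1@2 c2@4 c3@7 c4@9, authorship ..1.2..3.4

Answer: owbpbgrbjb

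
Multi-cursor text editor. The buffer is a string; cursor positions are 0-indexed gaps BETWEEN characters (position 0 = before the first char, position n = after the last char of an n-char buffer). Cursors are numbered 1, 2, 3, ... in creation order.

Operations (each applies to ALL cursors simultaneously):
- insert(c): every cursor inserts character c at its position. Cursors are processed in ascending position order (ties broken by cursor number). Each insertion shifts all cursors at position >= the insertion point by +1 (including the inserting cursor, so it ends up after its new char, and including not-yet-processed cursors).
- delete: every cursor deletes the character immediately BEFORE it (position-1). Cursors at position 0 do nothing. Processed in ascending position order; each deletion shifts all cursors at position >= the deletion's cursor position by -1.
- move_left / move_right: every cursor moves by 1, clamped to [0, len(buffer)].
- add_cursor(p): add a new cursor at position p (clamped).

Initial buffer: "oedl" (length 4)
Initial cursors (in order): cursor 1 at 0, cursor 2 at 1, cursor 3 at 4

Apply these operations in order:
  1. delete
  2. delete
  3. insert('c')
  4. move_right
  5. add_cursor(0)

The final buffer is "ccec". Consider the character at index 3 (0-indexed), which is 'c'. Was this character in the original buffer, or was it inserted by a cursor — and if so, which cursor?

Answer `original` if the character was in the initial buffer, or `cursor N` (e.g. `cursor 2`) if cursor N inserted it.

Answer: cursor 3

Derivation:
After op 1 (delete): buffer="ed" (len 2), cursors c1@0 c2@0 c3@2, authorship ..
After op 2 (delete): buffer="e" (len 1), cursors c1@0 c2@0 c3@1, authorship .
After op 3 (insert('c')): buffer="ccec" (len 4), cursors c1@2 c2@2 c3@4, authorship 12.3
After op 4 (move_right): buffer="ccec" (len 4), cursors c1@3 c2@3 c3@4, authorship 12.3
After op 5 (add_cursor(0)): buffer="ccec" (len 4), cursors c4@0 c1@3 c2@3 c3@4, authorship 12.3
Authorship (.=original, N=cursor N): 1 2 . 3
Index 3: author = 3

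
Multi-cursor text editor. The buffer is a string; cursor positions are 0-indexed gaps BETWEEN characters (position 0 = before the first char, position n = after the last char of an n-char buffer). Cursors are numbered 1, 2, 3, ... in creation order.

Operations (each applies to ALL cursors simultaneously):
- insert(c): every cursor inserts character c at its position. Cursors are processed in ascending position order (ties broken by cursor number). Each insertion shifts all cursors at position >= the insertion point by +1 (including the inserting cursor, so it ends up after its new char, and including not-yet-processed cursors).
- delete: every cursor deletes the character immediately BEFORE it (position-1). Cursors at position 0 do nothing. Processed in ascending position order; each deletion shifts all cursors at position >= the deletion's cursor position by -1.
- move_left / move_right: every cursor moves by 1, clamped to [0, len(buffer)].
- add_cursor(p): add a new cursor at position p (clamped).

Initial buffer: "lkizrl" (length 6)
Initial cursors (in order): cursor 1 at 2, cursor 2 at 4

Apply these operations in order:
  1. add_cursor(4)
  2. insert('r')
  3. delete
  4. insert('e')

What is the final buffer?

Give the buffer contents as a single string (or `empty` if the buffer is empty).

Answer: lkeizeerl

Derivation:
After op 1 (add_cursor(4)): buffer="lkizrl" (len 6), cursors c1@2 c2@4 c3@4, authorship ......
After op 2 (insert('r')): buffer="lkrizrrrl" (len 9), cursors c1@3 c2@7 c3@7, authorship ..1..23..
After op 3 (delete): buffer="lkizrl" (len 6), cursors c1@2 c2@4 c3@4, authorship ......
After op 4 (insert('e')): buffer="lkeizeerl" (len 9), cursors c1@3 c2@7 c3@7, authorship ..1..23..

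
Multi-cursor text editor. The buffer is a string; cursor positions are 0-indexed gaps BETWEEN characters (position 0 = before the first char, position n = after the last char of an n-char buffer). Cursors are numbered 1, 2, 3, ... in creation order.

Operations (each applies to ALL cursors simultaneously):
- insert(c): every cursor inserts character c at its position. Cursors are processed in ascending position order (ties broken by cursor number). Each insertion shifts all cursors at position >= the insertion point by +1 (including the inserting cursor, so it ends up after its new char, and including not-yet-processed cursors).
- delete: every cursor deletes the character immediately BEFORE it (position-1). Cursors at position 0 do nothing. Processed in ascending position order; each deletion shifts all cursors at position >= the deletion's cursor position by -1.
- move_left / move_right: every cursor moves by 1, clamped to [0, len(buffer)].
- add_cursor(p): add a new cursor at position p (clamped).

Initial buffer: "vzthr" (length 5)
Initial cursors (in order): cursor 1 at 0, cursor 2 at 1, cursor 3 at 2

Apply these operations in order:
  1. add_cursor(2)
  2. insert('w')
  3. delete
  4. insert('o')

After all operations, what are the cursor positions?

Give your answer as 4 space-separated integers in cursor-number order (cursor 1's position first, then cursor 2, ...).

After op 1 (add_cursor(2)): buffer="vzthr" (len 5), cursors c1@0 c2@1 c3@2 c4@2, authorship .....
After op 2 (insert('w')): buffer="wvwzwwthr" (len 9), cursors c1@1 c2@3 c3@6 c4@6, authorship 1.2.34...
After op 3 (delete): buffer="vzthr" (len 5), cursors c1@0 c2@1 c3@2 c4@2, authorship .....
After op 4 (insert('o')): buffer="ovozoothr" (len 9), cursors c1@1 c2@3 c3@6 c4@6, authorship 1.2.34...

Answer: 1 3 6 6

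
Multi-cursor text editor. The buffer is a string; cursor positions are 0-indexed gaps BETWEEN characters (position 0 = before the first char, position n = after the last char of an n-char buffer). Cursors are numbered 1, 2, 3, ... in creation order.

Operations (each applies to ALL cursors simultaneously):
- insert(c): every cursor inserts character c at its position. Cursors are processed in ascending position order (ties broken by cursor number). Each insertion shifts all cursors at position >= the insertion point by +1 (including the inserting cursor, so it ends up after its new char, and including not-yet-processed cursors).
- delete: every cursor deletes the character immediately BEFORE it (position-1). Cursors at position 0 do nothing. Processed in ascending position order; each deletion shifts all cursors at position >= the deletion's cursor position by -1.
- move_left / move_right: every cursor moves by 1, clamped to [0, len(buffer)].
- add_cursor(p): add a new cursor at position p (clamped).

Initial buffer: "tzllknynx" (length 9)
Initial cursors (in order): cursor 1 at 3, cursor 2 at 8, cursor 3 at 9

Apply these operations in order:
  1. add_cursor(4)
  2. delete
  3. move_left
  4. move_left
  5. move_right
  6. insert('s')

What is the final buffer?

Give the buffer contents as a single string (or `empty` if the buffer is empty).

Answer: tsszknssy

Derivation:
After op 1 (add_cursor(4)): buffer="tzllknynx" (len 9), cursors c1@3 c4@4 c2@8 c3@9, authorship .........
After op 2 (delete): buffer="tzkny" (len 5), cursors c1@2 c4@2 c2@5 c3@5, authorship .....
After op 3 (move_left): buffer="tzkny" (len 5), cursors c1@1 c4@1 c2@4 c3@4, authorship .....
After op 4 (move_left): buffer="tzkny" (len 5), cursors c1@0 c4@0 c2@3 c3@3, authorship .....
After op 5 (move_right): buffer="tzkny" (len 5), cursors c1@1 c4@1 c2@4 c3@4, authorship .....
After op 6 (insert('s')): buffer="tsszknssy" (len 9), cursors c1@3 c4@3 c2@8 c3@8, authorship .14...23.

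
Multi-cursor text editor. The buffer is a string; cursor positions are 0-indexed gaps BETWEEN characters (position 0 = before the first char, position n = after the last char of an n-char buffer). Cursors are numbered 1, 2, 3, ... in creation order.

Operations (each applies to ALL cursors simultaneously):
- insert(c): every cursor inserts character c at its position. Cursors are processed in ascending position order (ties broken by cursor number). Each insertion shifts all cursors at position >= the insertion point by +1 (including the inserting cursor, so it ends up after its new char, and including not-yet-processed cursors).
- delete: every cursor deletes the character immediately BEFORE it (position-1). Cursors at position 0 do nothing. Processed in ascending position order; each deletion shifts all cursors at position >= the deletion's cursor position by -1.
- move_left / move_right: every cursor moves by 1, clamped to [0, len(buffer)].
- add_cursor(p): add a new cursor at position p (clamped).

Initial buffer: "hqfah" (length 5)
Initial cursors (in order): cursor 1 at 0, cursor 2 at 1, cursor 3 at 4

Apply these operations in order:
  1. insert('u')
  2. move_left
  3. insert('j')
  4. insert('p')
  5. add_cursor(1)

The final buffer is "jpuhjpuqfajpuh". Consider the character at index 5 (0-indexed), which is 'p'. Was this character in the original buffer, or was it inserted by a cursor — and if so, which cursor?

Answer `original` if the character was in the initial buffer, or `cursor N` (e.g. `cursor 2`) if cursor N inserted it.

Answer: cursor 2

Derivation:
After op 1 (insert('u')): buffer="uhuqfauh" (len 8), cursors c1@1 c2@3 c3@7, authorship 1.2...3.
After op 2 (move_left): buffer="uhuqfauh" (len 8), cursors c1@0 c2@2 c3@6, authorship 1.2...3.
After op 3 (insert('j')): buffer="juhjuqfajuh" (len 11), cursors c1@1 c2@4 c3@9, authorship 11.22...33.
After op 4 (insert('p')): buffer="jpuhjpuqfajpuh" (len 14), cursors c1@2 c2@6 c3@12, authorship 111.222...333.
After op 5 (add_cursor(1)): buffer="jpuhjpuqfajpuh" (len 14), cursors c4@1 c1@2 c2@6 c3@12, authorship 111.222...333.
Authorship (.=original, N=cursor N): 1 1 1 . 2 2 2 . . . 3 3 3 .
Index 5: author = 2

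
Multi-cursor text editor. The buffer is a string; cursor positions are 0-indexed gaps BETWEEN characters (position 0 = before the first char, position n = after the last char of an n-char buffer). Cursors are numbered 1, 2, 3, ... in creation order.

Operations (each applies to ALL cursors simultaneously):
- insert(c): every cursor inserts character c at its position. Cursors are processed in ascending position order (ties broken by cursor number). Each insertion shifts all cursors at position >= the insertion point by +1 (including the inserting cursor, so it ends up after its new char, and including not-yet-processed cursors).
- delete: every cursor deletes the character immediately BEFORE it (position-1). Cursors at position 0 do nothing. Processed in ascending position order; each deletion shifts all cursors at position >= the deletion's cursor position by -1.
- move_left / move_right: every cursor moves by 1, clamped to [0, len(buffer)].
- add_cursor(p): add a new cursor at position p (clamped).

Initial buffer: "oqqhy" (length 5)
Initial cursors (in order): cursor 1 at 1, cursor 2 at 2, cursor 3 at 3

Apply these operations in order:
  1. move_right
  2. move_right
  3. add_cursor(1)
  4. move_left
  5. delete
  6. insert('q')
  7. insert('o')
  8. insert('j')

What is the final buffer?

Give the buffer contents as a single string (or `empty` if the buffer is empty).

Answer: qojoqqqooojjjy

Derivation:
After op 1 (move_right): buffer="oqqhy" (len 5), cursors c1@2 c2@3 c3@4, authorship .....
After op 2 (move_right): buffer="oqqhy" (len 5), cursors c1@3 c2@4 c3@5, authorship .....
After op 3 (add_cursor(1)): buffer="oqqhy" (len 5), cursors c4@1 c1@3 c2@4 c3@5, authorship .....
After op 4 (move_left): buffer="oqqhy" (len 5), cursors c4@0 c1@2 c2@3 c3@4, authorship .....
After op 5 (delete): buffer="oy" (len 2), cursors c4@0 c1@1 c2@1 c3@1, authorship ..
After op 6 (insert('q')): buffer="qoqqqy" (len 6), cursors c4@1 c1@5 c2@5 c3@5, authorship 4.123.
After op 7 (insert('o')): buffer="qooqqqoooy" (len 10), cursors c4@2 c1@9 c2@9 c3@9, authorship 44.123123.
After op 8 (insert('j')): buffer="qojoqqqooojjjy" (len 14), cursors c4@3 c1@13 c2@13 c3@13, authorship 444.123123123.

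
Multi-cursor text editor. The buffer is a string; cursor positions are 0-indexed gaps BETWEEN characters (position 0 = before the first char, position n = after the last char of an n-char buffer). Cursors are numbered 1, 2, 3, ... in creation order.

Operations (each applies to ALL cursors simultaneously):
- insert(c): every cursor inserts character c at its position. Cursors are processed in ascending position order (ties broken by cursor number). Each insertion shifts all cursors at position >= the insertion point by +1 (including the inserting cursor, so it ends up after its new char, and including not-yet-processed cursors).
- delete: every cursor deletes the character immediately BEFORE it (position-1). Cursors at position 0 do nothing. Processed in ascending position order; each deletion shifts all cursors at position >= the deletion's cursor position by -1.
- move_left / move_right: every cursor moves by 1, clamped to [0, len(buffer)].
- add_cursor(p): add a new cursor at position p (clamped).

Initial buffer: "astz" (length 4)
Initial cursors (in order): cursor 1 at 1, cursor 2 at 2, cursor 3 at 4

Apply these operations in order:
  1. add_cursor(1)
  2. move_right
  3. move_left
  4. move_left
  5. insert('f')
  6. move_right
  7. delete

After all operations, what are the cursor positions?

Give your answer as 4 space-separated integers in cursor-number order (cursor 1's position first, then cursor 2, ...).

After op 1 (add_cursor(1)): buffer="astz" (len 4), cursors c1@1 c4@1 c2@2 c3@4, authorship ....
After op 2 (move_right): buffer="astz" (len 4), cursors c1@2 c4@2 c2@3 c3@4, authorship ....
After op 3 (move_left): buffer="astz" (len 4), cursors c1@1 c4@1 c2@2 c3@3, authorship ....
After op 4 (move_left): buffer="astz" (len 4), cursors c1@0 c4@0 c2@1 c3@2, authorship ....
After op 5 (insert('f')): buffer="ffafsftz" (len 8), cursors c1@2 c4@2 c2@4 c3@6, authorship 14.2.3..
After op 6 (move_right): buffer="ffafsftz" (len 8), cursors c1@3 c4@3 c2@5 c3@7, authorship 14.2.3..
After op 7 (delete): buffer="fffz" (len 4), cursors c1@1 c4@1 c2@2 c3@3, authorship 123.

Answer: 1 2 3 1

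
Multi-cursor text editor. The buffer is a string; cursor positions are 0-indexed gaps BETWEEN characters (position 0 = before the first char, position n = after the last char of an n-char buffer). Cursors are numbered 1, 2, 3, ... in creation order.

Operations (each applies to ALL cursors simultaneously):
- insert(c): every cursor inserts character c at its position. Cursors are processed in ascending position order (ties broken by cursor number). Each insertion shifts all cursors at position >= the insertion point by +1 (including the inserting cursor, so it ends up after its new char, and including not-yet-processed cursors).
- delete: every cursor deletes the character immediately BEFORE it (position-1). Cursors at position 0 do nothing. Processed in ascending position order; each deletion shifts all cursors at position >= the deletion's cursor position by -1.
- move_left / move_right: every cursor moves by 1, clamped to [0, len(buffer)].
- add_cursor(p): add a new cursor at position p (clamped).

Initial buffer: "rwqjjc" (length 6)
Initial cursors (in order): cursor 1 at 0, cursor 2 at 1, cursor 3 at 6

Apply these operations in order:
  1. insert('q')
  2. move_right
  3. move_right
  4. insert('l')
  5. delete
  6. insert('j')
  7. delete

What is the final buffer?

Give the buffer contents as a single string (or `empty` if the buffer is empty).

After op 1 (insert('q')): buffer="qrqwqjjcq" (len 9), cursors c1@1 c2@3 c3@9, authorship 1.2.....3
After op 2 (move_right): buffer="qrqwqjjcq" (len 9), cursors c1@2 c2@4 c3@9, authorship 1.2.....3
After op 3 (move_right): buffer="qrqwqjjcq" (len 9), cursors c1@3 c2@5 c3@9, authorship 1.2.....3
After op 4 (insert('l')): buffer="qrqlwqljjcql" (len 12), cursors c1@4 c2@7 c3@12, authorship 1.21..2...33
After op 5 (delete): buffer="qrqwqjjcq" (len 9), cursors c1@3 c2@5 c3@9, authorship 1.2.....3
After op 6 (insert('j')): buffer="qrqjwqjjjcqj" (len 12), cursors c1@4 c2@7 c3@12, authorship 1.21..2...33
After op 7 (delete): buffer="qrqwqjjcq" (len 9), cursors c1@3 c2@5 c3@9, authorship 1.2.....3

Answer: qrqwqjjcq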